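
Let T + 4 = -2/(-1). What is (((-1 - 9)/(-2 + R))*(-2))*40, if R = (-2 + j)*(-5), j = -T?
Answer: -400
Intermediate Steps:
T = -2 (T = -4 - 2/(-1) = -4 - 2*(-1) = -4 + 2 = -2)
j = 2 (j = -1*(-2) = 2)
R = 0 (R = (-2 + 2)*(-5) = 0*(-5) = 0)
(((-1 - 9)/(-2 + R))*(-2))*40 = (((-1 - 9)/(-2 + 0))*(-2))*40 = (-10/(-2)*(-2))*40 = (-10*(-1/2)*(-2))*40 = (5*(-2))*40 = -10*40 = -400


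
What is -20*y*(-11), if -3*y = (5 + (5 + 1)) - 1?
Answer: -2200/3 ≈ -733.33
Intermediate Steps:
y = -10/3 (y = -((5 + (5 + 1)) - 1)/3 = -((5 + 6) - 1)/3 = -(11 - 1)/3 = -⅓*10 = -10/3 ≈ -3.3333)
-20*y*(-11) = -20*(-10/3)*(-11) = (200/3)*(-11) = -2200/3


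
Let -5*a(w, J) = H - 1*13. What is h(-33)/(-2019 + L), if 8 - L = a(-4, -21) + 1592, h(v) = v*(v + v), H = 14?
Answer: -5445/9007 ≈ -0.60453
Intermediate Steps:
h(v) = 2*v² (h(v) = v*(2*v) = 2*v²)
a(w, J) = -⅕ (a(w, J) = -(14 - 1*13)/5 = -(14 - 13)/5 = -⅕*1 = -⅕)
L = -7919/5 (L = 8 - (-⅕ + 1592) = 8 - 1*7959/5 = 8 - 7959/5 = -7919/5 ≈ -1583.8)
h(-33)/(-2019 + L) = (2*(-33)²)/(-2019 - 7919/5) = (2*1089)/(-18014/5) = -5/18014*2178 = -5445/9007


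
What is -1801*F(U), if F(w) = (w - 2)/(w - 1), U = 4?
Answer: -3602/3 ≈ -1200.7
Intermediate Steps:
F(w) = (-2 + w)/(-1 + w)
-1801*F(U) = -1801*(-2 + 4)/(-1 + 4) = -1801*2/3 = -1801*⅔ = -3602/3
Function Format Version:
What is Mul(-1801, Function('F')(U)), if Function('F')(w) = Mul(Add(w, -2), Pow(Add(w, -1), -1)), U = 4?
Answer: Rational(-3602, 3) ≈ -1200.7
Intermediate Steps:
Function('F')(w) = Mul(Pow(Add(-1, w), -1), Add(-2, w)) (Function('F')(w) = Mul(Add(-2, w), Pow(Add(-1, w), -1)) = Mul(Pow(Add(-1, w), -1), Add(-2, w)))
Mul(-1801, Function('F')(U)) = Mul(-1801, Mul(Pow(Add(-1, 4), -1), Add(-2, 4))) = Mul(-1801, Mul(Pow(3, -1), 2)) = Mul(-1801, Mul(Rational(1, 3), 2)) = Mul(-1801, Rational(2, 3)) = Rational(-3602, 3)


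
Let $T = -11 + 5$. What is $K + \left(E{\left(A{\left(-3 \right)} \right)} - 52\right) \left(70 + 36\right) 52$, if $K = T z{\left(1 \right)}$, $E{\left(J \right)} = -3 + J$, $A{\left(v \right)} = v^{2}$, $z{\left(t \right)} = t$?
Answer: $-253558$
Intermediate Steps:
$T = -6$
$K = -6$ ($K = \left(-6\right) 1 = -6$)
$K + \left(E{\left(A{\left(-3 \right)} \right)} - 52\right) \left(70 + 36\right) 52 = -6 + \left(\left(-3 + \left(-3\right)^{2}\right) - 52\right) \left(70 + 36\right) 52 = -6 + \left(\left(-3 + 9\right) - 52\right) 106 \cdot 52 = -6 + \left(6 - 52\right) 106 \cdot 52 = -6 + \left(-46\right) 106 \cdot 52 = -6 - 253552 = -253558$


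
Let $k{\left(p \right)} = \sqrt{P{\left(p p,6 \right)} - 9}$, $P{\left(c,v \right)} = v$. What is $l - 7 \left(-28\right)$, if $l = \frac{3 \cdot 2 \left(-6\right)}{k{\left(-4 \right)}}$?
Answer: $196 + 12 i \sqrt{3} \approx 196.0 + 20.785 i$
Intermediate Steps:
$k{\left(p \right)} = i \sqrt{3}$ ($k{\left(p \right)} = \sqrt{6 - 9} = \sqrt{-3} = i \sqrt{3}$)
$l = 12 i \sqrt{3}$ ($l = \frac{3 \cdot 2 \left(-6\right)}{i \sqrt{3}} = 6 \left(-6\right) \left(- \frac{i \sqrt{3}}{3}\right) = - 36 \left(- \frac{i \sqrt{3}}{3}\right) = 12 i \sqrt{3} \approx 20.785 i$)
$l - 7 \left(-28\right) = 12 i \sqrt{3} - 7 \left(-28\right) = 12 i \sqrt{3} - -196 = 12 i \sqrt{3} + 196 = 196 + 12 i \sqrt{3}$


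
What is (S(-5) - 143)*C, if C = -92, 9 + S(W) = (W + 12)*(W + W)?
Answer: 20424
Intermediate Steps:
S(W) = -9 + 2*W*(12 + W) (S(W) = -9 + (W + 12)*(W + W) = -9 + (12 + W)*(2*W) = -9 + 2*W*(12 + W))
(S(-5) - 143)*C = ((-9 + 2*(-5)**2 + 24*(-5)) - 143)*(-92) = ((-9 + 2*25 - 120) - 143)*(-92) = ((-9 + 50 - 120) - 143)*(-92) = (-79 - 143)*(-92) = -222*(-92) = 20424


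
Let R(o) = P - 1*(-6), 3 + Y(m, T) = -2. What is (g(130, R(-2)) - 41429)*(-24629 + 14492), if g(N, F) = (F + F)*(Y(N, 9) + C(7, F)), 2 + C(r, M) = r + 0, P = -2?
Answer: 419965773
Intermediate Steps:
Y(m, T) = -5 (Y(m, T) = -3 - 2 = -5)
R(o) = 4 (R(o) = -2 - 1*(-6) = -2 + 6 = 4)
C(r, M) = -2 + r (C(r, M) = -2 + (r + 0) = -2 + r)
g(N, F) = 0 (g(N, F) = (F + F)*(-5 + (-2 + 7)) = (2*F)*(-5 + 5) = (2*F)*0 = 0)
(g(130, R(-2)) - 41429)*(-24629 + 14492) = (0 - 41429)*(-24629 + 14492) = -41429*(-10137) = 419965773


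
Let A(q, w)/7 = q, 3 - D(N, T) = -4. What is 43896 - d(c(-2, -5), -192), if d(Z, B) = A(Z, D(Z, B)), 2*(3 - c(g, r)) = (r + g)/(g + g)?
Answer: 351049/8 ≈ 43881.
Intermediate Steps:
c(g, r) = 3 - (g + r)/(4*g) (c(g, r) = 3 - (r + g)/(2*(g + g)) = 3 - (g + r)/(2*(2*g)) = 3 - (g + r)*1/(2*g)/2 = 3 - (g + r)/(4*g))
D(N, T) = 7 (D(N, T) = 3 - 1*(-4) = 3 + 4 = 7)
A(q, w) = 7*q
d(Z, B) = 7*Z
43896 - d(c(-2, -5), -192) = 43896 - 7*(¼)*(-1*(-5) + 11*(-2))/(-2) = 43896 - 7*(¼)*(-½)*(5 - 22) = 43896 - 7*(¼)*(-½)*(-17) = 43896 - 7*17/8 = 43896 - 1*119/8 = 43896 - 119/8 = 351049/8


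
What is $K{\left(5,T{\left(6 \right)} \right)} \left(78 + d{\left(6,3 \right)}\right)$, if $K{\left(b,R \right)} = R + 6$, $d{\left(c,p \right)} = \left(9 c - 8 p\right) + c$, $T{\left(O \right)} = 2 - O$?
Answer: $228$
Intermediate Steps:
$d{\left(c,p \right)} = - 8 p + 10 c$ ($d{\left(c,p \right)} = \left(- 8 p + 9 c\right) + c = - 8 p + 10 c$)
$K{\left(b,R \right)} = 6 + R$
$K{\left(5,T{\left(6 \right)} \right)} \left(78 + d{\left(6,3 \right)}\right) = \left(6 + \left(2 - 6\right)\right) \left(78 + \left(\left(-8\right) 3 + 10 \cdot 6\right)\right) = \left(6 + \left(2 - 6\right)\right) \left(78 + \left(-24 + 60\right)\right) = \left(6 - 4\right) \left(78 + 36\right) = 2 \cdot 114 = 228$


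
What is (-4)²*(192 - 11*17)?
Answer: 80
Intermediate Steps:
(-4)²*(192 - 11*17) = 16*(192 - 187) = 16*5 = 80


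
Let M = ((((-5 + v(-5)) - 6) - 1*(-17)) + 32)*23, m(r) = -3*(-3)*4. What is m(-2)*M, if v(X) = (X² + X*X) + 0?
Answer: 72864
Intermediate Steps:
v(X) = 2*X² (v(X) = (X² + X²) + 0 = 2*X² + 0 = 2*X²)
m(r) = 36 (m(r) = 9*4 = 36)
M = 2024 (M = ((((-5 + 2*(-5)²) - 6) - 1*(-17)) + 32)*23 = ((((-5 + 2*25) - 6) + 17) + 32)*23 = ((((-5 + 50) - 6) + 17) + 32)*23 = (((45 - 6) + 17) + 32)*23 = ((39 + 17) + 32)*23 = (56 + 32)*23 = 88*23 = 2024)
m(-2)*M = 36*2024 = 72864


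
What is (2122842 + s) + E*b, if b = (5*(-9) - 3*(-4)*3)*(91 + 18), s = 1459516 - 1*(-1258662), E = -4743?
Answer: 9493903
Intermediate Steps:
s = 2718178 (s = 1459516 + 1258662 = 2718178)
b = -981 (b = (-45 + 12*3)*109 = (-45 + 36)*109 = -9*109 = -981)
(2122842 + s) + E*b = (2122842 + 2718178) - 4743*(-981) = 4841020 + 4652883 = 9493903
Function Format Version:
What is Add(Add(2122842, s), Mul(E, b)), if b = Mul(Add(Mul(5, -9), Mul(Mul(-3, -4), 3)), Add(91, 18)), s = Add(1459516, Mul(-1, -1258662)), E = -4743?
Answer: 9493903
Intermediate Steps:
s = 2718178 (s = Add(1459516, 1258662) = 2718178)
b = -981 (b = Mul(Add(-45, Mul(12, 3)), 109) = Mul(Add(-45, 36), 109) = Mul(-9, 109) = -981)
Add(Add(2122842, s), Mul(E, b)) = Add(Add(2122842, 2718178), Mul(-4743, -981)) = Add(4841020, 4652883) = 9493903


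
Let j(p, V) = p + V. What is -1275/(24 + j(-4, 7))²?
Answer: -425/243 ≈ -1.7490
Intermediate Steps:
j(p, V) = V + p
-1275/(24 + j(-4, 7))² = -1275/(24 + (7 - 4))² = -1275/(24 + 3)² = -1275/(27²) = -1275/729 = -1275*1/729 = -425/243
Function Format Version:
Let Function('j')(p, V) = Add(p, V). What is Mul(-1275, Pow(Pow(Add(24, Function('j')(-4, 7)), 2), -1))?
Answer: Rational(-425, 243) ≈ -1.7490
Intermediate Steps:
Function('j')(p, V) = Add(V, p)
Mul(-1275, Pow(Pow(Add(24, Function('j')(-4, 7)), 2), -1)) = Mul(-1275, Pow(Pow(Add(24, Add(7, -4)), 2), -1)) = Mul(-1275, Pow(Pow(Add(24, 3), 2), -1)) = Mul(-1275, Pow(Pow(27, 2), -1)) = Mul(-1275, Pow(729, -1)) = Mul(-1275, Rational(1, 729)) = Rational(-425, 243)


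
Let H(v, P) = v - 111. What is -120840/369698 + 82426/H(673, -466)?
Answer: 7601203817/51942569 ≈ 146.34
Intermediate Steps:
H(v, P) = -111 + v
-120840/369698 + 82426/H(673, -466) = -120840/369698 + 82426/(-111 + 673) = -120840*1/369698 + 82426/562 = -60420/184849 + 82426*(1/562) = -60420/184849 + 41213/281 = 7601203817/51942569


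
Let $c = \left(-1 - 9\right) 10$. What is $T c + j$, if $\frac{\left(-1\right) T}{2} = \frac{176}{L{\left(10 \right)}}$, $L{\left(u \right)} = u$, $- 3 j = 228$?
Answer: $3444$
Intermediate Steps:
$j = -76$ ($j = \left(- \frac{1}{3}\right) 228 = -76$)
$c = -100$ ($c = \left(-10\right) 10 = -100$)
$T = - \frac{176}{5}$ ($T = - 2 \cdot \frac{176}{10} = - 2 \cdot 176 \cdot \frac{1}{10} = \left(-2\right) \frac{88}{5} = - \frac{176}{5} \approx -35.2$)
$T c + j = \left(- \frac{176}{5}\right) \left(-100\right) - 76 = 3520 - 76 = 3444$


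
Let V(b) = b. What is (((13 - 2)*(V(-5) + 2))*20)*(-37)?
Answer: 24420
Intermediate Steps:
(((13 - 2)*(V(-5) + 2))*20)*(-37) = (((13 - 2)*(-5 + 2))*20)*(-37) = ((11*(-3))*20)*(-37) = -33*20*(-37) = -660*(-37) = 24420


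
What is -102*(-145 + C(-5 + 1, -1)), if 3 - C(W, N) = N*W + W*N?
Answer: 15300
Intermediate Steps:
C(W, N) = 3 - 2*N*W (C(W, N) = 3 - (N*W + W*N) = 3 - (N*W + N*W) = 3 - 2*N*W)
-102*(-145 + C(-5 + 1, -1)) = -102*(-145 + (3 - 2*(-1)*(-5 + 1))) = -102*(-145 + (3 - 2*(-1)*(-4))) = -102*(-145 + (3 - 8)) = -102*(-145 - 5) = -102*(-150) = 15300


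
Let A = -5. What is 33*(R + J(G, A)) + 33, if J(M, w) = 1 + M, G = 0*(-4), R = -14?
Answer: -396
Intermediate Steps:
G = 0
33*(R + J(G, A)) + 33 = 33*(-14 + (1 + 0)) + 33 = 33*(-14 + 1) + 33 = 33*(-13) + 33 = -429 + 33 = -396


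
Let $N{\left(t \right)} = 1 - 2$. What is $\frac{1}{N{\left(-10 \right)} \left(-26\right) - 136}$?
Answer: $- \frac{1}{110} \approx -0.0090909$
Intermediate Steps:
$N{\left(t \right)} = -1$
$\frac{1}{N{\left(-10 \right)} \left(-26\right) - 136} = \frac{1}{\left(-1\right) \left(-26\right) - 136} = \frac{1}{26 - 136} = \frac{1}{-110} = - \frac{1}{110}$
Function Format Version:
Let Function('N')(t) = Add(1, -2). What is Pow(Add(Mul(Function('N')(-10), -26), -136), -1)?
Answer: Rational(-1, 110) ≈ -0.0090909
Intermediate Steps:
Function('N')(t) = -1
Pow(Add(Mul(Function('N')(-10), -26), -136), -1) = Pow(Add(Mul(-1, -26), -136), -1) = Pow(Add(26, -136), -1) = Pow(-110, -1) = Rational(-1, 110)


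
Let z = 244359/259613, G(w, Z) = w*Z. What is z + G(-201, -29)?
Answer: 1513528536/259613 ≈ 5829.9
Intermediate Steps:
G(w, Z) = Z*w
z = 244359/259613 (z = 244359*(1/259613) = 244359/259613 ≈ 0.94124)
z + G(-201, -29) = 244359/259613 - 29*(-201) = 244359/259613 + 5829 = 1513528536/259613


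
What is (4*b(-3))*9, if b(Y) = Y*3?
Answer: -324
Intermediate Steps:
b(Y) = 3*Y
(4*b(-3))*9 = (4*(3*(-3)))*9 = (4*(-9))*9 = -36*9 = -324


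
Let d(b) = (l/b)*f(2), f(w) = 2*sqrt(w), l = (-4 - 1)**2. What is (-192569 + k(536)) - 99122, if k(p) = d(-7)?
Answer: -291691 - 50*sqrt(2)/7 ≈ -2.9170e+5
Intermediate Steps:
l = 25 (l = (-5)**2 = 25)
d(b) = 50*sqrt(2)/b (d(b) = (25/b)*(2*sqrt(2)) = 50*sqrt(2)/b)
k(p) = -50*sqrt(2)/7 (k(p) = 50*sqrt(2)/(-7) = 50*sqrt(2)*(-1/7) = -50*sqrt(2)/7)
(-192569 + k(536)) - 99122 = (-192569 - 50*sqrt(2)/7) - 99122 = -291691 - 50*sqrt(2)/7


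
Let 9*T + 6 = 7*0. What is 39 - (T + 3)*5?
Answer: 82/3 ≈ 27.333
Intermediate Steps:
T = -⅔ (T = -⅔ + (7*0)/9 = -⅔ + (⅑)*0 = -⅔ + 0 = -⅔ ≈ -0.66667)
39 - (T + 3)*5 = 39 - (-⅔ + 3)*5 = 39 - 7*5/3 = 39 - 1*35/3 = 39 - 35/3 = 82/3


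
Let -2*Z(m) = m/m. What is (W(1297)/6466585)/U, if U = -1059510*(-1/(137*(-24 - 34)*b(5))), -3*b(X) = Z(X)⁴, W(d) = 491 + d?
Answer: 591977/13702822946700 ≈ 4.3201e-8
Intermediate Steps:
Z(m) = -½ (Z(m) = -m/(2*m) = -½*1 = -½)
b(X) = -1/48 (b(X) = -(-½)⁴/3 = -⅓*1/16 = -1/48)
U = 25428240/3973 (U = -1059510*48/(137*(-24 - 34)) = -1059510/(-1/48*(-58)*(-137)) = -1059510/((29/24)*(-137)) = -1059510/(-3973/24) = -1059510*(-24/3973) = 25428240/3973 ≈ 6400.3)
(W(1297)/6466585)/U = ((491 + 1297)/6466585)/(25428240/3973) = (1788*(1/6466585))*(3973/25428240) = (1788/6466585)*(3973/25428240) = 591977/13702822946700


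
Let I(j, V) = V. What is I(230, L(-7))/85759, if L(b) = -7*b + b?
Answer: 42/85759 ≈ 0.00048974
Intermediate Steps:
L(b) = -6*b
I(230, L(-7))/85759 = -6*(-7)/85759 = 42*(1/85759) = 42/85759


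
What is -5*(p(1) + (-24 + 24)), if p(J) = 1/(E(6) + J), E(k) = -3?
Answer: 5/2 ≈ 2.5000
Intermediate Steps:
p(J) = 1/(-3 + J)
-5*(p(1) + (-24 + 24)) = -5*(1/(-3 + 1) + (-24 + 24)) = -5*(1/(-2) + 0) = -5*(-½ + 0) = -5*(-½) = 5/2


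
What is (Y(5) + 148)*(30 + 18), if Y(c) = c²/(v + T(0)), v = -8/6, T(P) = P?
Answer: 6204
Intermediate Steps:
v = -4/3 (v = -8*⅙ = -4/3 ≈ -1.3333)
Y(c) = -3*c²/4 (Y(c) = c²/(-4/3 + 0) = c²/(-4/3) = -3*c²/4)
(Y(5) + 148)*(30 + 18) = (-¾*5² + 148)*(30 + 18) = (-¾*25 + 148)*48 = (-75/4 + 148)*48 = (517/4)*48 = 6204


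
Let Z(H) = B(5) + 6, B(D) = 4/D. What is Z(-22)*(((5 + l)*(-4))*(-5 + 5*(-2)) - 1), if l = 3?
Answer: 16286/5 ≈ 3257.2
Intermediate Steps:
Z(H) = 34/5 (Z(H) = 4/5 + 6 = 4*(⅕) + 6 = ⅘ + 6 = 34/5)
Z(-22)*(((5 + l)*(-4))*(-5 + 5*(-2)) - 1) = 34*(((5 + 3)*(-4))*(-5 + 5*(-2)) - 1)/5 = 34*((8*(-4))*(-5 - 10) - 1)/5 = 34*(-32*(-15) - 1)/5 = 34*(480 - 1)/5 = (34/5)*479 = 16286/5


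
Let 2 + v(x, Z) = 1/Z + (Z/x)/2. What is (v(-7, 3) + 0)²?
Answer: 6241/1764 ≈ 3.5380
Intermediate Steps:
v(x, Z) = -2 + 1/Z + Z/(2*x) (v(x, Z) = -2 + (1/Z + (Z/x)/2) = -2 + (1/Z + (Z/x)*(½)) = -2 + (1/Z + Z/(2*x)) = -2 + 1/Z + Z/(2*x))
(v(-7, 3) + 0)² = ((-2 + 1/3 + (½)*3/(-7)) + 0)² = ((-2 + ⅓ + (½)*3*(-⅐)) + 0)² = ((-2 + ⅓ - 3/14) + 0)² = (-79/42 + 0)² = (-79/42)² = 6241/1764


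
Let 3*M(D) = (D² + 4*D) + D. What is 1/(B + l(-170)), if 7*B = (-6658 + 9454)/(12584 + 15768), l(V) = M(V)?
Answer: 49616/463910299 ≈ 0.00010695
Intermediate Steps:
M(D) = D²/3 + 5*D/3 (M(D) = ((D² + 4*D) + D)/3 = (D² + 5*D)/3 = D²/3 + 5*D/3)
l(V) = V*(5 + V)/3
B = 699/49616 (B = ((-6658 + 9454)/(12584 + 15768))/7 = (2796/28352)/7 = (2796*(1/28352))/7 = (⅐)*(699/7088) = 699/49616 ≈ 0.014088)
1/(B + l(-170)) = 1/(699/49616 + (⅓)*(-170)*(5 - 170)) = 1/(699/49616 + (⅓)*(-170)*(-165)) = 1/(699/49616 + 9350) = 1/(463910299/49616) = 49616/463910299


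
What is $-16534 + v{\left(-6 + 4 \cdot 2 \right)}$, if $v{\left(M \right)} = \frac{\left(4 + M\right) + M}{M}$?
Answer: $-16530$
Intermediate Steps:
$v{\left(M \right)} = \frac{4 + 2 M}{M}$
$-16534 + v{\left(-6 + 4 \cdot 2 \right)} = -16534 + \left(2 + \frac{4}{-6 + 4 \cdot 2}\right) = -16534 + \left(2 + \frac{4}{-6 + 8}\right) = -16534 + \left(2 + \frac{4}{2}\right) = -16534 + \left(2 + 4 \cdot \frac{1}{2}\right) = -16534 + \left(2 + 2\right) = -16534 + 4 = -16530$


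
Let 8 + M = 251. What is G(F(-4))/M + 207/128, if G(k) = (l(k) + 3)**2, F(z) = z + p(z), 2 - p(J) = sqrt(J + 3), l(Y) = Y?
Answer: 207/128 - 2*I/243 ≈ 1.6172 - 0.0082304*I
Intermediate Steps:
p(J) = 2 - sqrt(3 + J) (p(J) = 2 - sqrt(J + 3) = 2 - sqrt(3 + J))
F(z) = 2 + z - sqrt(3 + z) (F(z) = z + (2 - sqrt(3 + z)) = 2 + z - sqrt(3 + z))
M = 243 (M = -8 + 251 = 243)
G(k) = (3 + k)**2 (G(k) = (k + 3)**2 = (3 + k)**2)
G(F(-4))/M + 207/128 = (3 + (2 - 4 - sqrt(3 - 4)))**2/243 + 207/128 = (3 + (2 - 4 - sqrt(-1)))**2*(1/243) + 207*(1/128) = (3 + (2 - 4 - I))**2*(1/243) + 207/128 = (3 + (-2 - I))**2*(1/243) + 207/128 = (1 - I)**2*(1/243) + 207/128 = (1 - I)**2/243 + 207/128 = 207/128 + (1 - I)**2/243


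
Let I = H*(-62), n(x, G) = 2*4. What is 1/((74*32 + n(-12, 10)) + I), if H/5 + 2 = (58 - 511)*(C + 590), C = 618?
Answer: 1/169642436 ≈ 5.8947e-9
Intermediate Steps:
n(x, G) = 8
H = -2736130 (H = -10 + 5*((58 - 511)*(618 + 590)) = -10 + 5*(-453*1208) = -10 + 5*(-547224) = -10 - 2736120 = -2736130)
I = 169640060 (I = -2736130*(-62) = 169640060)
1/((74*32 + n(-12, 10)) + I) = 1/((74*32 + 8) + 169640060) = 1/((2368 + 8) + 169640060) = 1/(2376 + 169640060) = 1/169642436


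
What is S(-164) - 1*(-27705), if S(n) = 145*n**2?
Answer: 3927625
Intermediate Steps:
S(-164) - 1*(-27705) = 145*(-164)**2 - 1*(-27705) = 145*26896 + 27705 = 3899920 + 27705 = 3927625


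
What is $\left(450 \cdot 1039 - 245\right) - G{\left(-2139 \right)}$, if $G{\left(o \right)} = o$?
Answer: $469444$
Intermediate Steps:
$\left(450 \cdot 1039 - 245\right) - G{\left(-2139 \right)} = \left(450 \cdot 1039 - 245\right) - -2139 = \left(467550 - 245\right) + 2139 = 467305 + 2139 = 469444$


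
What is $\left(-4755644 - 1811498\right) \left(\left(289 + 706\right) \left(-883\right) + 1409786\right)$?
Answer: $-3488472397542$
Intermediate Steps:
$\left(-4755644 - 1811498\right) \left(\left(289 + 706\right) \left(-883\right) + 1409786\right) = \left(-4755644 - 1811498\right) \left(995 \left(-883\right) + 1409786\right) = - 6567142 \left(-878585 + 1409786\right) = \left(-6567142\right) 531201 = -3488472397542$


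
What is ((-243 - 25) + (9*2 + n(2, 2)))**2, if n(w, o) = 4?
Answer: 60516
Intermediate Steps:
((-243 - 25) + (9*2 + n(2, 2)))**2 = ((-243 - 25) + (9*2 + 4))**2 = (-268 + (18 + 4))**2 = (-268 + 22)**2 = (-246)**2 = 60516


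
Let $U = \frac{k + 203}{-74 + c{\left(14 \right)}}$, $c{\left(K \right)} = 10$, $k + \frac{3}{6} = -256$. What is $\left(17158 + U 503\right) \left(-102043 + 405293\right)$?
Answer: $\frac{341163073125}{64} \approx 5.3307 \cdot 10^{9}$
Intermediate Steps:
$k = - \frac{513}{2}$ ($k = - \frac{1}{2} - 256 = - \frac{513}{2} \approx -256.5$)
$U = \frac{107}{128}$ ($U = \frac{- \frac{513}{2} + 203}{-74 + 10} = - \frac{107}{2 \left(-64\right)} = \left(- \frac{107}{2}\right) \left(- \frac{1}{64}\right) = \frac{107}{128} \approx 0.83594$)
$\left(17158 + U 503\right) \left(-102043 + 405293\right) = \left(17158 + \frac{107}{128} \cdot 503\right) \left(-102043 + 405293\right) = \left(17158 + \frac{53821}{128}\right) 303250 = \frac{2250045}{128} \cdot 303250 = \frac{341163073125}{64}$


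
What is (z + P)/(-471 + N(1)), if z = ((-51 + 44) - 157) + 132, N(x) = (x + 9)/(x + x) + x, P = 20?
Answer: 4/155 ≈ 0.025806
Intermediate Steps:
N(x) = x + (9 + x)/(2*x) (N(x) = (9 + x)/((2*x)) + x = (9 + x)*(1/(2*x)) + x = (9 + x)/(2*x) + x = x + (9 + x)/(2*x))
z = -32 (z = (-7 - 157) + 132 = -164 + 132 = -32)
(z + P)/(-471 + N(1)) = (-32 + 20)/(-471 + (½ + 1 + (9/2)/1)) = -12/(-471 + (½ + 1 + (9/2)*1)) = -12/(-471 + (½ + 1 + 9/2)) = -12/(-471 + 6) = -12/(-465) = -12*(-1/465) = 4/155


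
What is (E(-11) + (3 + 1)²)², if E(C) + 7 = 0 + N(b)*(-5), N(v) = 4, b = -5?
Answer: 121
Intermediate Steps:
E(C) = -27 (E(C) = -7 + (0 + 4*(-5)) = -7 + (0 - 20) = -7 - 20 = -27)
(E(-11) + (3 + 1)²)² = (-27 + (3 + 1)²)² = (-27 + 4²)² = (-27 + 16)² = (-11)² = 121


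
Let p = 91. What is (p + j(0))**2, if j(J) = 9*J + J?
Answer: 8281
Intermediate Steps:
j(J) = 10*J
(p + j(0))**2 = (91 + 10*0)**2 = (91 + 0)**2 = 91**2 = 8281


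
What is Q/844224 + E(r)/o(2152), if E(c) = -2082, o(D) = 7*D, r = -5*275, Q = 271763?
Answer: 292020433/1589673792 ≈ 0.18370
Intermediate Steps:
r = -1375
Q/844224 + E(r)/o(2152) = 271763/844224 - 2082/(7*2152) = 271763*(1/844224) - 2082/15064 = 271763/844224 - 2082*1/15064 = 271763/844224 - 1041/7532 = 292020433/1589673792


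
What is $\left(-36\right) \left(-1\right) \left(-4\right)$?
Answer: $-144$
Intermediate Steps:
$\left(-36\right) \left(-1\right) \left(-4\right) = 36 \left(-4\right) = -144$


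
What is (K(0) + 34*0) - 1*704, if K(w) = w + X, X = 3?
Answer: -701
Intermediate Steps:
K(w) = 3 + w (K(w) = w + 3 = 3 + w)
(K(0) + 34*0) - 1*704 = ((3 + 0) + 34*0) - 1*704 = (3 + 0) - 704 = 3 - 704 = -701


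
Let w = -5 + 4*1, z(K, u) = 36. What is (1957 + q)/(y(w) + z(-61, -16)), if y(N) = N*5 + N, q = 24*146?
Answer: 5461/30 ≈ 182.03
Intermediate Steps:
w = -1 (w = -5 + 4 = -1)
q = 3504
y(N) = 6*N (y(N) = 5*N + N = 6*N)
(1957 + q)/(y(w) + z(-61, -16)) = (1957 + 3504)/(6*(-1) + 36) = 5461/(-6 + 36) = 5461/30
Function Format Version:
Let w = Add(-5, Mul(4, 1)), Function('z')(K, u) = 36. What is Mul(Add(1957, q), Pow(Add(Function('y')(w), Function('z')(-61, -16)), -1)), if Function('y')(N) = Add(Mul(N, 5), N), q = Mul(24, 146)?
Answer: Rational(5461, 30) ≈ 182.03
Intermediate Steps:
w = -1 (w = Add(-5, 4) = -1)
q = 3504
Function('y')(N) = Mul(6, N) (Function('y')(N) = Add(Mul(5, N), N) = Mul(6, N))
Mul(Add(1957, q), Pow(Add(Function('y')(w), Function('z')(-61, -16)), -1)) = Mul(Add(1957, 3504), Pow(Add(Mul(6, -1), 36), -1)) = Mul(5461, Pow(Add(-6, 36), -1)) = Mul(5461, Pow(30, -1)) = Mul(5461, Rational(1, 30)) = Rational(5461, 30)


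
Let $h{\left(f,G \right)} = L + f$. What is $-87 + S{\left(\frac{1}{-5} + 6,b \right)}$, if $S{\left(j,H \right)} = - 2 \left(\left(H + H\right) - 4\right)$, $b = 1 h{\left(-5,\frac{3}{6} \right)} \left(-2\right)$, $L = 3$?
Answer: $-95$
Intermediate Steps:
$h{\left(f,G \right)} = 3 + f$
$b = 4$ ($b = 1 \left(3 - 5\right) \left(-2\right) = 1 \left(-2\right) \left(-2\right) = \left(-2\right) \left(-2\right) = 4$)
$S{\left(j,H \right)} = 8 - 4 H$ ($S{\left(j,H \right)} = - 2 \left(2 H - 4\right) = - 2 \left(-4 + 2 H\right) = 8 - 4 H$)
$-87 + S{\left(\frac{1}{-5} + 6,b \right)} = -87 + \left(8 - 16\right) = -87 - 8 = -95$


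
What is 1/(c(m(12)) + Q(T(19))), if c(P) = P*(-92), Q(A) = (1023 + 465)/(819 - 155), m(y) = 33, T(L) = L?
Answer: -83/251802 ≈ -0.00032962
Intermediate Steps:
Q(A) = 186/83 (Q(A) = 1488/664 = 1488*(1/664) = 186/83)
c(P) = -92*P
1/(c(m(12)) + Q(T(19))) = 1/(-92*33 + 186/83) = 1/(-3036 + 186/83) = 1/(-251802/83) = -83/251802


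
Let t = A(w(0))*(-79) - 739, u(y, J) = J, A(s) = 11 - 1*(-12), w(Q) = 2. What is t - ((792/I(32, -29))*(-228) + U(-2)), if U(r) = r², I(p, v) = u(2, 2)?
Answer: 87728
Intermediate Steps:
A(s) = 23 (A(s) = 11 + 12 = 23)
I(p, v) = 2
t = -2556 (t = 23*(-79) - 739 = -1817 - 739 = -2556)
t - ((792/I(32, -29))*(-228) + U(-2)) = -2556 - ((792/2)*(-228) + (-2)²) = -2556 - ((792*(½))*(-228) + 4) = -2556 - (396*(-228) + 4) = -2556 - (-90288 + 4) = -2556 - 1*(-90284) = -2556 + 90284 = 87728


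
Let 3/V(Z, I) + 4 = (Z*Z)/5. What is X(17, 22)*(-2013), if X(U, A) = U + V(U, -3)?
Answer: -9235644/269 ≈ -34333.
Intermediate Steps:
V(Z, I) = 3/(-4 + Z²/5) (V(Z, I) = 3/(-4 + (Z*Z)/5) = 3/(-4 + Z²*(⅕)) = 3/(-4 + Z²/5))
X(U, A) = U + 15/(-20 + U²)
X(17, 22)*(-2013) = (17 + 15/(-20 + 17²))*(-2013) = (17 + 15/(-20 + 289))*(-2013) = (17 + 15/269)*(-2013) = (4588/269)*(-2013) = -9235644/269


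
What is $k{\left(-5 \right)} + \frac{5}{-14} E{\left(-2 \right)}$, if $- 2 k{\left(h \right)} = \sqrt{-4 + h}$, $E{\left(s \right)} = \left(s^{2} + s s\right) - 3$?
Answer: $- \frac{25}{14} - \frac{3 i}{2} \approx -1.7857 - 1.5 i$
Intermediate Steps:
$E{\left(s \right)} = -3 + 2 s^{2}$ ($E{\left(s \right)} = \left(s^{2} + s^{2}\right) - 3 = 2 s^{2} - 3 = -3 + 2 s^{2}$)
$k{\left(h \right)} = - \frac{\sqrt{-4 + h}}{2}$
$k{\left(-5 \right)} + \frac{5}{-14} E{\left(-2 \right)} = - \frac{\sqrt{-4 - 5}}{2} + \frac{5}{-14} \left(-3 + 2 \left(-2\right)^{2}\right) = - \frac{\sqrt{-9}}{2} + 5 \left(- \frac{1}{14}\right) \left(-3 + 2 \cdot 4\right) = - \frac{3 i}{2} - \frac{5 \left(-3 + 8\right)}{14} = - \frac{3 i}{2} - \frac{25}{14} = - \frac{25}{14} - \frac{3 i}{2}$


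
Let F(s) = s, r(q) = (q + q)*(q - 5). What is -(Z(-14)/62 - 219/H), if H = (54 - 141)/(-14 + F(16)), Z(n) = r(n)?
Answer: -12240/899 ≈ -13.615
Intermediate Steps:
r(q) = 2*q*(-5 + q) (r(q) = (2*q)*(-5 + q) = 2*q*(-5 + q))
Z(n) = 2*n*(-5 + n)
H = -87/2 (H = (54 - 141)/(-14 + 16) = -87/2 ≈ -43.500)
-(Z(-14)/62 - 219/H) = -((2*(-14)*(-5 - 14))/62 - 219/(-87/2)) = -((2*(-14)*(-19))*(1/62) - 219*(-2/87)) = -(532*(1/62) + 146/29) = -(266/31 + 146/29) = -1*12240/899 = -12240/899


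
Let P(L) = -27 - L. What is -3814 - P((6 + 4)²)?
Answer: -3687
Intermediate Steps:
-3814 - P((6 + 4)²) = -3814 - (-27 - (6 + 4)²) = -3814 - (-27 - 1*10²) = -3814 - (-27 - 1*100) = -3814 - (-27 - 100) = -3814 - 1*(-127) = -3814 + 127 = -3687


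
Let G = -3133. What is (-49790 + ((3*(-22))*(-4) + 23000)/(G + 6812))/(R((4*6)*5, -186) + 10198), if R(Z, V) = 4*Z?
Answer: -91577073/19642181 ≈ -4.6623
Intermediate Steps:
(-49790 + ((3*(-22))*(-4) + 23000)/(G + 6812))/(R((4*6)*5, -186) + 10198) = (-49790 + ((3*(-22))*(-4) + 23000)/(-3133 + 6812))/(4*((4*6)*5) + 10198) = (-49790 + (-66*(-4) + 23000)/3679)/(4*(24*5) + 10198) = (-49790 + (264 + 23000)*(1/3679))/(4*120 + 10198) = (-49790 + 23264*(1/3679))/(480 + 10198) = (-49790 + 23264/3679)/10678 = -183154146/3679*1/10678 = -91577073/19642181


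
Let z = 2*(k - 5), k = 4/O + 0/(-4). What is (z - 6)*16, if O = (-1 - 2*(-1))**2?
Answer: -128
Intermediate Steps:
O = 1 (O = (-1 + 2)**2 = 1**2 = 1)
k = 4 (k = 4/1 + 0/(-4) = 4*1 + 0*(-1/4) = 4 + 0 = 4)
z = -2 (z = 2*(4 - 5) = 2*(-1) = -2)
(z - 6)*16 = (-2 - 6)*16 = -8*16 = -128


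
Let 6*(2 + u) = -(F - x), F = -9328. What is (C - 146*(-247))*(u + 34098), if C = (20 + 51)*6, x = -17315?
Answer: 3586569716/3 ≈ 1.1955e+9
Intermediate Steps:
C = 426 (C = 71*6 = 426)
u = -7999/6 (u = -2 + (-(-9328 - 1*(-17315)))/6 = -2 + (-(-9328 + 17315))/6 = -2 + (-1*7987)/6 = -2 + (⅙)*(-7987) = -2 - 7987/6 = -7999/6 ≈ -1333.2)
(C - 146*(-247))*(u + 34098) = (426 - 146*(-247))*(-7999/6 + 34098) = (426 + 36062)*(196589/6) = 36488*(196589/6) = 3586569716/3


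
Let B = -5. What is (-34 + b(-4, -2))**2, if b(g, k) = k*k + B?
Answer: 1225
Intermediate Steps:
b(g, k) = -5 + k**2 (b(g, k) = k*k - 5 = k**2 - 5 = -5 + k**2)
(-34 + b(-4, -2))**2 = (-34 + (-5 + (-2)**2))**2 = (-34 + (-5 + 4))**2 = (-34 - 1)**2 = (-35)**2 = 1225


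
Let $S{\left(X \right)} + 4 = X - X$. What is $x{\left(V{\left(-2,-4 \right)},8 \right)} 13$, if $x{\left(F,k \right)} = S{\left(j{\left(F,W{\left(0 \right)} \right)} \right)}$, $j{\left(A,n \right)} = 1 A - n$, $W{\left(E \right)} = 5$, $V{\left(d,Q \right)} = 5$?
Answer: $-52$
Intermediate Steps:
$j{\left(A,n \right)} = A - n$
$S{\left(X \right)} = -4$ ($S{\left(X \right)} = -4 + \left(X - X\right) = -4 + 0 = -4$)
$x{\left(F,k \right)} = -4$
$x{\left(V{\left(-2,-4 \right)},8 \right)} 13 = \left(-4\right) 13 = -52$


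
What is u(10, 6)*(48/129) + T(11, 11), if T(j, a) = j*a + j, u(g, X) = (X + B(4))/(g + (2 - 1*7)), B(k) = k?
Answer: 5708/43 ≈ 132.74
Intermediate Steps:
u(g, X) = (4 + X)/(-5 + g) (u(g, X) = (X + 4)/(g + (2 - 1*7)) = (4 + X)/(g + (2 - 7)) = (4 + X)/(g - 5) = (4 + X)/(-5 + g))
T(j, a) = j + a*j (T(j, a) = a*j + j = j + a*j)
u(10, 6)*(48/129) + T(11, 11) = ((4 + 6)/(-5 + 10))*(48/129) + 11*(1 + 11) = (10/5)*(48*(1/129)) + 11*12 = ((⅕)*10)*(16/43) + 132 = 2*(16/43) + 132 = 32/43 + 132 = 5708/43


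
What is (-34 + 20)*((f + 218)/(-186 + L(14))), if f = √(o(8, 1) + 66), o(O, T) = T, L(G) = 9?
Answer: 3052/177 + 14*√67/177 ≈ 17.890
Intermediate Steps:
f = √67 (f = √(1 + 66) = √67 ≈ 8.1853)
(-34 + 20)*((f + 218)/(-186 + L(14))) = (-34 + 20)*((√67 + 218)/(-186 + 9)) = -14*(218 + √67)/(-177) = -14*(218 + √67)*(-1)/177 = -14*(-218/177 - √67/177) = 3052/177 + 14*√67/177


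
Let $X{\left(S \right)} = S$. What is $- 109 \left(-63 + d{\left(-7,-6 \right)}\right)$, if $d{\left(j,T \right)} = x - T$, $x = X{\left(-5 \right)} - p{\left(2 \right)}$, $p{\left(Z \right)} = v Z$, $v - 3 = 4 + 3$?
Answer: $8938$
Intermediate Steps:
$v = 10$ ($v = 3 + \left(4 + 3\right) = 3 + 7 = 10$)
$p{\left(Z \right)} = 10 Z$
$x = -25$ ($x = -5 - 10 \cdot 2 = -5 - 20 = -25$)
$d{\left(j,T \right)} = -25 - T$
$- 109 \left(-63 + d{\left(-7,-6 \right)}\right) = - 109 \left(-63 - 19\right) = \left(-109\right) \left(-82\right) = 8938$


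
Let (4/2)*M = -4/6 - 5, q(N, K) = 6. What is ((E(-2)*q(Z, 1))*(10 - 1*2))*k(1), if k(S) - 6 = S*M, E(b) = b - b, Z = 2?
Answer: 0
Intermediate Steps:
M = -17/6 (M = (-4/6 - 5)/2 = (-4*⅙ - 5)/2 = (-⅔ - 5)/2 = (½)*(-17/3) = -17/6 ≈ -2.8333)
E(b) = 0
k(S) = 6 - 17*S/6 (k(S) = 6 + S*(-17/6) = 6 - 17*S/6)
((E(-2)*q(Z, 1))*(10 - 1*2))*k(1) = ((0*6)*(10 - 1*2))*(6 - 17/6*1) = (0*(10 - 2))*(6 - 17/6) = (0*8)*(19/6) = 0*(19/6) = 0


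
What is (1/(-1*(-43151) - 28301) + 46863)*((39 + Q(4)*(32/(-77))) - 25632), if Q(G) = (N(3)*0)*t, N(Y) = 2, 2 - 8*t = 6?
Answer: -5936855565581/4950 ≈ -1.1994e+9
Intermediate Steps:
t = -½ (t = ¼ - ⅛*6 = ¼ - ¾ = -½ ≈ -0.50000)
Q(G) = 0 (Q(G) = (2*0)*(-½) = 0*(-½) = 0)
(1/(-1*(-43151) - 28301) + 46863)*((39 + Q(4)*(32/(-77))) - 25632) = (1/(-1*(-43151) - 28301) + 46863)*((39 + 0*(32/(-77))) - 25632) = (1/(43151 - 28301) + 46863)*((39 + 0*(32*(-1/77))) - 25632) = (1/14850 + 46863)*((39 + 0*(-32/77)) - 25632) = (1/14850 + 46863)*((39 + 0) - 25632) = 695915551*(39 - 25632)/14850 = (695915551/14850)*(-25593) = -5936855565581/4950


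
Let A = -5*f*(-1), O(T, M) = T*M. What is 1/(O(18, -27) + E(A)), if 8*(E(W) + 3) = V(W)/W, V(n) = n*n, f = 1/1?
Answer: -8/3907 ≈ -0.0020476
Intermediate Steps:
f = 1
V(n) = n²
O(T, M) = M*T
A = 5 (A = -5*1*(-1) = -5*(-1) = 5)
E(W) = -3 + W/8 (E(W) = -3 + (W²/W)/8 = -3 + W/8)
1/(O(18, -27) + E(A)) = 1/(-27*18 + (-3 + (⅛)*5)) = 1/(-486 + (-3 + 5/8)) = 1/(-486 - 19/8) = 1/(-3907/8) = -8/3907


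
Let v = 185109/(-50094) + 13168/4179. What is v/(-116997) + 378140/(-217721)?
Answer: -147008929681455487/84643298525374974 ≈ -1.7368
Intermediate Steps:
v = -12659191/23260314 (v = 185109*(-1/50094) + 13168*(1/4179) = -61703/16698 + 13168/4179 = -12659191/23260314 ≈ -0.54424)
v/(-116997) + 378140/(-217721) = -12659191/23260314/(-116997) + 378140/(-217721) = -12659191/23260314*(-1/116997) + 378140*(-1/217721) = 12659191/2721386957058 - 54020/31103 = -147008929681455487/84643298525374974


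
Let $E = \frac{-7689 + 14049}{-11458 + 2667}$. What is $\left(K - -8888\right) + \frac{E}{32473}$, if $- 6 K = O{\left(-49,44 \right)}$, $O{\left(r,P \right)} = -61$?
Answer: $\frac{15240965426467}{1712820858} \approx 8898.2$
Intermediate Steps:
$E = - \frac{6360}{8791}$ ($E = \frac{6360}{-8791} = 6360 \left(- \frac{1}{8791}\right) = - \frac{6360}{8791} \approx -0.72347$)
$K = \frac{61}{6}$ ($K = \left(- \frac{1}{6}\right) \left(-61\right) = \frac{61}{6} \approx 10.167$)
$\left(K - -8888\right) + \frac{E}{32473} = \left(\frac{61}{6} - -8888\right) - \frac{6360}{8791 \cdot 32473} = \left(\frac{61}{6} + \left(\left(-6774 + 2486\right) + 13176\right)\right) - \frac{6360}{285470143} = \left(\frac{61}{6} + \left(-4288 + 13176\right)\right) - \frac{6360}{285470143} = \left(\frac{61}{6} + 8888\right) - \frac{6360}{285470143} = \frac{53389}{6} - \frac{6360}{285470143} = \frac{15240965426467}{1712820858}$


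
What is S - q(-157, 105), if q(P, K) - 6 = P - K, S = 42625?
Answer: 42881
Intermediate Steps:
q(P, K) = 6 + P - K (q(P, K) = 6 + (P - K) = 6 + P - K)
S - q(-157, 105) = 42625 - (6 - 157 - 1*105) = 42625 - (6 - 157 - 105) = 42625 - 1*(-256) = 42625 + 256 = 42881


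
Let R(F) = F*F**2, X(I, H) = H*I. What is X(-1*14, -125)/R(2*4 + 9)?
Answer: 1750/4913 ≈ 0.35620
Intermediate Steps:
R(F) = F**3
X(-1*14, -125)/R(2*4 + 9) = (-(-125)*14)/((2*4 + 9)**3) = (-125*(-14))/((8 + 9)**3) = 1750/(17**3) = 1750/4913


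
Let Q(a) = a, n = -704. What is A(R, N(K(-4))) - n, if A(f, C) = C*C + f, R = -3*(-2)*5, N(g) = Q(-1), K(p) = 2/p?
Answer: 735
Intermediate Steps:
N(g) = -1
R = 30 (R = 6*5 = 30)
A(f, C) = f + C**2 (A(f, C) = C**2 + f = f + C**2)
A(R, N(K(-4))) - n = (30 + (-1)**2) - 1*(-704) = (30 + 1) + 704 = 31 + 704 = 735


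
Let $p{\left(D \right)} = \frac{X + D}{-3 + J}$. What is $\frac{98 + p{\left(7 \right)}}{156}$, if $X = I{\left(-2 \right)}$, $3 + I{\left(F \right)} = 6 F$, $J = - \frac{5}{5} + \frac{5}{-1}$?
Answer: $\frac{445}{702} \approx 0.6339$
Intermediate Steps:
$J = -6$ ($J = \left(-5\right) \frac{1}{5} + 5 \left(-1\right) = -1 - 5 = -6$)
$I{\left(F \right)} = -3 + 6 F$
$X = -15$ ($X = -3 + 6 \left(-2\right) = -3 - 12 = -15$)
$p{\left(D \right)} = \frac{5}{3} - \frac{D}{9}$ ($p{\left(D \right)} = \frac{-15 + D}{-3 - 6} = \frac{-15 + D}{-9} = \left(-15 + D\right) \left(- \frac{1}{9}\right) = \frac{5}{3} - \frac{D}{9}$)
$\frac{98 + p{\left(7 \right)}}{156} = \frac{98 + \left(\frac{5}{3} - \frac{7}{9}\right)}{156} = \left(98 + \left(\frac{5}{3} - \frac{7}{9}\right)\right) \frac{1}{156} = \left(98 + \frac{8}{9}\right) \frac{1}{156} = \frac{890}{9} \cdot \frac{1}{156} = \frac{445}{702}$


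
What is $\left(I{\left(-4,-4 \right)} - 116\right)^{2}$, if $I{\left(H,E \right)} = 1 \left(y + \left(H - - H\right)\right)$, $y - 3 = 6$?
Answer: $13225$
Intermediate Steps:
$y = 9$ ($y = 3 + 6 = 9$)
$I{\left(H,E \right)} = 9 + 2 H$ ($I{\left(H,E \right)} = 1 \left(9 + \left(H - - H\right)\right) = 1 \left(9 + \left(H + H\right)\right) = 1 \left(9 + 2 H\right) = 9 + 2 H$)
$\left(I{\left(-4,-4 \right)} - 116\right)^{2} = \left(\left(9 + 2 \left(-4\right)\right) - 116\right)^{2} = \left(\left(9 - 8\right) - 116\right)^{2} = \left(1 - 116\right)^{2} = \left(-115\right)^{2} = 13225$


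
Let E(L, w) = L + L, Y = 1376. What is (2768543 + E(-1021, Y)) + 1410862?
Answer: 4177363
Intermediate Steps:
E(L, w) = 2*L
(2768543 + E(-1021, Y)) + 1410862 = (2768543 + 2*(-1021)) + 1410862 = (2768543 - 2042) + 1410862 = 2766501 + 1410862 = 4177363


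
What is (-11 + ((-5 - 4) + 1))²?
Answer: 361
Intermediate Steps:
(-11 + ((-5 - 4) + 1))² = (-11 + (-9 + 1))² = (-11 - 8)² = (-19)² = 361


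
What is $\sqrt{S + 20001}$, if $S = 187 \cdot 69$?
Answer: $6 \sqrt{914} \approx 181.39$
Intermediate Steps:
$S = 12903$
$\sqrt{S + 20001} = \sqrt{12903 + 20001} = \sqrt{32904} = 6 \sqrt{914}$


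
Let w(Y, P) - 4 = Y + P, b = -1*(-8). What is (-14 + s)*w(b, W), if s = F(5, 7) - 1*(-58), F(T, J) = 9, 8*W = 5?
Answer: 5353/8 ≈ 669.13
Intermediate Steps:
W = 5/8 (W = (1/8)*5 = 5/8 ≈ 0.62500)
b = 8
w(Y, P) = 4 + P + Y (w(Y, P) = 4 + (Y + P) = 4 + (P + Y) = 4 + P + Y)
s = 67 (s = 9 - 1*(-58) = 9 + 58 = 67)
(-14 + s)*w(b, W) = (-14 + 67)*(4 + 5/8 + 8) = 53*(101/8) = 5353/8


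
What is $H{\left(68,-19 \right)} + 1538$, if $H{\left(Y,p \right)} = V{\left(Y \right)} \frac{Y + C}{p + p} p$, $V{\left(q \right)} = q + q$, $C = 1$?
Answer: $6230$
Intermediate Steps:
$V{\left(q \right)} = 2 q$
$H{\left(Y,p \right)} = Y \left(1 + Y\right)$ ($H{\left(Y,p \right)} = 2 Y \frac{Y + 1}{p + p} p = 2 Y \frac{1 + Y}{2 p} p = \frac{Y \left(1 + Y\right)}{p} p = Y \left(1 + Y\right)$)
$H{\left(68,-19 \right)} + 1538 = 68 \left(1 + 68\right) + 1538 = 68 \cdot 69 + 1538 = 4692 + 1538 = 6230$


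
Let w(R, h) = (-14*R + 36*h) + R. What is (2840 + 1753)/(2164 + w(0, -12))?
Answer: 4593/1732 ≈ 2.6518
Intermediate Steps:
w(R, h) = -13*R + 36*h
(2840 + 1753)/(2164 + w(0, -12)) = (2840 + 1753)/(2164 + (-13*0 + 36*(-12))) = 4593/(2164 + (0 - 432)) = 4593/(2164 - 432) = 4593/1732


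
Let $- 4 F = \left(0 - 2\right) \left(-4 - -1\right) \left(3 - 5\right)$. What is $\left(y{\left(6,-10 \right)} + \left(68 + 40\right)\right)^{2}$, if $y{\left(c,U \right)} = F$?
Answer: $12321$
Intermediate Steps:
$F = 3$ ($F = - \frac{\left(0 - 2\right) \left(-4 - -1\right) \left(3 - 5\right)}{4} = - \frac{- 2 \left(-4 + 1\right) \left(-2\right)}{4} = - \frac{\left(-2\right) \left(-3\right) \left(-2\right)}{4} = - \frac{6 \left(-2\right)}{4} = \left(- \frac{1}{4}\right) \left(-12\right) = 3$)
$y{\left(c,U \right)} = 3$
$\left(y{\left(6,-10 \right)} + \left(68 + 40\right)\right)^{2} = \left(3 + \left(68 + 40\right)\right)^{2} = \left(3 + 108\right)^{2} = 111^{2} = 12321$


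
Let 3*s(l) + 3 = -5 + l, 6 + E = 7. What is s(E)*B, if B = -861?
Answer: 2009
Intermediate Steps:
E = 1 (E = -6 + 7 = 1)
s(l) = -8/3 + l/3 (s(l) = -1 + (-5 + l)/3 = -1 + (-5/3 + l/3) = -8/3 + l/3)
s(E)*B = (-8/3 + (1/3)*1)*(-861) = (-8/3 + 1/3)*(-861) = -7/3*(-861) = 2009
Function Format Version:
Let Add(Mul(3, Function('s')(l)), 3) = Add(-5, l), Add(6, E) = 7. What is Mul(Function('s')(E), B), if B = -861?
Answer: 2009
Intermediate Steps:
E = 1 (E = Add(-6, 7) = 1)
Function('s')(l) = Add(Rational(-8, 3), Mul(Rational(1, 3), l)) (Function('s')(l) = Add(-1, Mul(Rational(1, 3), Add(-5, l))) = Add(-1, Add(Rational(-5, 3), Mul(Rational(1, 3), l))) = Add(Rational(-8, 3), Mul(Rational(1, 3), l)))
Mul(Function('s')(E), B) = Mul(Add(Rational(-8, 3), Mul(Rational(1, 3), 1)), -861) = Mul(Add(Rational(-8, 3), Rational(1, 3)), -861) = Mul(Rational(-7, 3), -861) = 2009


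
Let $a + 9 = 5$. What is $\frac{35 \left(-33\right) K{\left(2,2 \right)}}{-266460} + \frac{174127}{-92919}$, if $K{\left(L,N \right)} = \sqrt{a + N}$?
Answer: $- \frac{174127}{92919} + \frac{77 i \sqrt{2}}{17764} \approx -1.874 + 0.0061301 i$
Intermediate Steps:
$a = -4$ ($a = -9 + 5 = -4$)
$K{\left(L,N \right)} = \sqrt{-4 + N}$
$\frac{35 \left(-33\right) K{\left(2,2 \right)}}{-266460} + \frac{174127}{-92919} = \frac{35 \left(-33\right) \sqrt{-4 + 2}}{-266460} + \frac{174127}{-92919} = - 1155 \sqrt{-2} \left(- \frac{1}{266460}\right) + 174127 \left(- \frac{1}{92919}\right) = - 1155 i \sqrt{2} \left(- \frac{1}{266460}\right) - \frac{174127}{92919} = \frac{77 i \sqrt{2}}{17764} - \frac{174127}{92919} = - \frac{174127}{92919} + \frac{77 i \sqrt{2}}{17764}$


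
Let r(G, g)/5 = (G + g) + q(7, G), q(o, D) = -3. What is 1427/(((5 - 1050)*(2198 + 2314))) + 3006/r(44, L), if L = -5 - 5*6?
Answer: 472445581/4715040 ≈ 100.20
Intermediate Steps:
L = -35 (L = -5 - 30 = -35)
r(G, g) = -15 + 5*G + 5*g (r(G, g) = 5*((G + g) - 3) = 5*(-3 + G + g) = -15 + 5*G + 5*g)
1427/(((5 - 1050)*(2198 + 2314))) + 3006/r(44, L) = 1427/(((5 - 1050)*(2198 + 2314))) + 3006/(-15 + 5*44 + 5*(-35)) = 1427/((-1045*4512)) + 3006/(-15 + 220 - 175) = 1427/(-4715040) + 3006/30 = 1427*(-1/4715040) + 3006*(1/30) = -1427/4715040 + 501/5 = 472445581/4715040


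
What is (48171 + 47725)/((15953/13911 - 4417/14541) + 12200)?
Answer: 3232971431916/411330784981 ≈ 7.8598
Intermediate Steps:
(48171 + 47725)/((15953/13911 - 4417/14541) + 12200) = 95896/((15953*(1/13911) - 4417*1/14541) + 12200) = 95896/((15953/13911 - 4417/14541) + 12200) = 95896/(56842562/67426617 + 12200) = 95896/(822661569962/67426617) = 95896*(67426617/822661569962) = 3232971431916/411330784981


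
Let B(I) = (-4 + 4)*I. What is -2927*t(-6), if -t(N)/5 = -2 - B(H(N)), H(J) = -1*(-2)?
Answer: -29270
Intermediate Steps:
H(J) = 2
B(I) = 0 (B(I) = 0*I = 0)
t(N) = 10 (t(N) = -5*(-2 - 1*0) = -5*(-2 + 0) = -5*(-2) = 10)
-2927*t(-6) = -2927*10 = -29270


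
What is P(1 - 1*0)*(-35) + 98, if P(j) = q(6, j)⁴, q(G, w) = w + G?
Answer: -83937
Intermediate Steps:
q(G, w) = G + w
P(j) = (6 + j)⁴
P(1 - 1*0)*(-35) + 98 = (6 + (1 - 1*0))⁴*(-35) + 98 = (6 + (1 + 0))⁴*(-35) + 98 = (6 + 1)⁴*(-35) + 98 = 7⁴*(-35) + 98 = 2401*(-35) + 98 = -84035 + 98 = -83937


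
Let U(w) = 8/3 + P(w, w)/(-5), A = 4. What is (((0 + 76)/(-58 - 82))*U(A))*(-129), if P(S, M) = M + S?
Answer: 13072/175 ≈ 74.697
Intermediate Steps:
U(w) = 8/3 - 2*w/5 (U(w) = 8/3 + (w + w)/(-5) = 8*(⅓) + (2*w)*(-⅕) = 8/3 - 2*w/5)
(((0 + 76)/(-58 - 82))*U(A))*(-129) = (((0 + 76)/(-58 - 82))*(8/3 - ⅖*4))*(-129) = ((76/(-140))*(8/3 - 8/5))*(-129) = ((76*(-1/140))*(16/15))*(-129) = -19/35*16/15*(-129) = -304/525*(-129) = 13072/175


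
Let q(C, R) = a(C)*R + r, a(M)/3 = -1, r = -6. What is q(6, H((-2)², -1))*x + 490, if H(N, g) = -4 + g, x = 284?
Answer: 3046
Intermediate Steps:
a(M) = -3 (a(M) = 3*(-1) = -3)
q(C, R) = -6 - 3*R (q(C, R) = -3*R - 6 = -6 - 3*R)
q(6, H((-2)², -1))*x + 490 = (-6 - 3*(-4 - 1))*284 + 490 = (-6 - 3*(-5))*284 + 490 = (-6 + 15)*284 + 490 = 9*284 + 490 = 2556 + 490 = 3046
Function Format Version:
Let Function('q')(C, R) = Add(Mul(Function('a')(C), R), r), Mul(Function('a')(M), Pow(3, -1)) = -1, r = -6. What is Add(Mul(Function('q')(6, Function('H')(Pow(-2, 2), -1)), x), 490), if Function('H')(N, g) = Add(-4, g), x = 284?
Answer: 3046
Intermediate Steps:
Function('a')(M) = -3 (Function('a')(M) = Mul(3, -1) = -3)
Function('q')(C, R) = Add(-6, Mul(-3, R)) (Function('q')(C, R) = Add(Mul(-3, R), -6) = Add(-6, Mul(-3, R)))
Add(Mul(Function('q')(6, Function('H')(Pow(-2, 2), -1)), x), 490) = Add(Mul(Add(-6, Mul(-3, Add(-4, -1))), 284), 490) = Add(Mul(Add(-6, Mul(-3, -5)), 284), 490) = Add(Mul(Add(-6, 15), 284), 490) = Add(Mul(9, 284), 490) = Add(2556, 490) = 3046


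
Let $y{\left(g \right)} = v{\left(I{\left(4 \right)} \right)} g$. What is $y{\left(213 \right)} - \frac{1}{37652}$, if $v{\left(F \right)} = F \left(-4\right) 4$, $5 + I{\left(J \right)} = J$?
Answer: $\frac{128318015}{37652} \approx 3408.0$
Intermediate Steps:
$I{\left(J \right)} = -5 + J$
$v{\left(F \right)} = - 16 F$ ($v{\left(F \right)} = - 4 F 4 = - 16 F$)
$y{\left(g \right)} = 16 g$ ($y{\left(g \right)} = - 16 \left(-5 + 4\right) g = \left(-16\right) \left(-1\right) g = 16 g$)
$y{\left(213 \right)} - \frac{1}{37652} = 16 \cdot 213 - \frac{1}{37652} = 3408 - \frac{1}{37652} = \frac{128318015}{37652}$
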